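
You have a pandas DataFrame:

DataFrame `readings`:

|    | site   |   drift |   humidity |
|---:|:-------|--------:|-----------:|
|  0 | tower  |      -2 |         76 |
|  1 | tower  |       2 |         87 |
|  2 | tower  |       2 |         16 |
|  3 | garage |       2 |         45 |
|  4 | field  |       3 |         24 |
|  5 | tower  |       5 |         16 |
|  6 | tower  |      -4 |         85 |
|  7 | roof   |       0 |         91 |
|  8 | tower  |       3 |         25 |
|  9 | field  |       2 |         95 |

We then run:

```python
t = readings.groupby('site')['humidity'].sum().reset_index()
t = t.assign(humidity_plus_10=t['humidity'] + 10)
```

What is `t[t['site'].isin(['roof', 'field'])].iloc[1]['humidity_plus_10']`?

101

group by site, sum of humidity:
site
field     119
garage     45
roof       91
tower     305
Name: humidity, dtype: int64
reset_index():
     site  humidity
0   field       119
1  garage        45
2    roof        91
3   tower       305
add column humidity_plus_10 = t['humidity'] + 10:
     site  humidity  humidity_plus_10
0   field       119               129
1  garage        45                55
2    roof        91               101
3   tower       305               315
filter rows where site in ['roof', 'field']:
    site  humidity  humidity_plus_10
0  field       119               129
2   roof        91               101
The value at position 1, column 'humidity_plus_10' is 101.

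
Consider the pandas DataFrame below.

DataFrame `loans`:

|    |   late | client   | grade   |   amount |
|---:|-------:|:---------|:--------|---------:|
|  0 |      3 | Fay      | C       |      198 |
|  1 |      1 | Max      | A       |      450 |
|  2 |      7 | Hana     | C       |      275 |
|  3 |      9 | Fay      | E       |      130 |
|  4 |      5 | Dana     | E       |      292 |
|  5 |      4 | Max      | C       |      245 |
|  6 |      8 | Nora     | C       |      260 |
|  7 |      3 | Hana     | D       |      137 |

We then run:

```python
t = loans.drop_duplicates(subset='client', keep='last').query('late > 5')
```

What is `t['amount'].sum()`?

drop duplicate client (keep=last):
   late client grade  amount
3     9    Fay     E     130
4     5   Dana     E     292
5     4    Max     C     245
6     8   Nora     C     260
7     3   Hana     D     137
filter rows where late > 5:
   late client grade  amount
3     9    Fay     E     130
6     8   Nora     C     260
Reading off the sum of column 'amount', we get 390.

390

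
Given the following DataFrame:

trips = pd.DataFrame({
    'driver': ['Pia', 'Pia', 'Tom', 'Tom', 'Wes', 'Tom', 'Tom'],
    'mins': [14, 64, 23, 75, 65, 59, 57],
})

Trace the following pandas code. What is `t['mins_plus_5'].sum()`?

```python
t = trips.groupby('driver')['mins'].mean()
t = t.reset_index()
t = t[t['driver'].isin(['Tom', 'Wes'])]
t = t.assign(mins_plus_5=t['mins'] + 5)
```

group by driver, mean of mins:
driver
Pia    39.0
Tom    53.5
Wes    65.0
Name: mins, dtype: float64
reset_index():
  driver  mins
0    Pia  39.0
1    Tom  53.5
2    Wes  65.0
filter rows where driver in ['Tom', 'Wes']:
  driver  mins
1    Tom  53.5
2    Wes  65.0
add column mins_plus_5 = t['mins'] + 5:
  driver  mins  mins_plus_5
1    Tom  53.5         58.5
2    Wes  65.0         70.0
Reading off the sum of column 'mins_plus_5', we get 128.5.

128.5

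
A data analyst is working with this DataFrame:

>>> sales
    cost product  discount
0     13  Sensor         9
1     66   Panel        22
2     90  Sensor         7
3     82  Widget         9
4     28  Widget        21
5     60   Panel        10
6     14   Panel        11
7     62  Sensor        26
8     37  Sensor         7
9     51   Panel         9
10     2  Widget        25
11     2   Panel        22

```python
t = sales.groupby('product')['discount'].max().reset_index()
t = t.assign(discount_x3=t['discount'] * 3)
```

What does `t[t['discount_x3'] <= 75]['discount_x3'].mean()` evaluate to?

70.5

group by product, max of discount:
product
Panel     22
Sensor    26
Widget    25
Name: discount, dtype: int64
reset_index():
  product  discount
0   Panel        22
1  Sensor        26
2  Widget        25
add column discount_x3 = t['discount'] * 3:
  product  discount  discount_x3
0   Panel        22           66
1  Sensor        26           78
2  Widget        25           75
filter rows where discount_x3 <= 75:
  product  discount  discount_x3
0   Panel        22           66
2  Widget        25           75
Taking the mean of column 'discount_x3' gives 70.5.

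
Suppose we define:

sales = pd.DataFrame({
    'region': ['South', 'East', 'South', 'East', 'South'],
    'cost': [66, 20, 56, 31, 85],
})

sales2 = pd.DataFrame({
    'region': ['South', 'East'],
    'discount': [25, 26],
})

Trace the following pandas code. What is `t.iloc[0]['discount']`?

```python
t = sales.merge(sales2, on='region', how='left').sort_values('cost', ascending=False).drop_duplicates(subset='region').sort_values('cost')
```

26

merge on 'region' (how='left') → 5 rows:
  region  cost  discount
0  South    66        25
1   East    20        26
2  South    56        25
3   East    31        26
4  South    85        25
sort by cost descending:
  region  cost  discount
4  South    85        25
0  South    66        25
2  South    56        25
3   East    31        26
1   East    20        26
drop duplicate region (keep=first):
  region  cost  discount
4  South    85        25
3   East    31        26
sort by cost:
  region  cost  discount
3   East    31        26
4  South    85        25
Finally, value at position 0, column 'discount' = 26.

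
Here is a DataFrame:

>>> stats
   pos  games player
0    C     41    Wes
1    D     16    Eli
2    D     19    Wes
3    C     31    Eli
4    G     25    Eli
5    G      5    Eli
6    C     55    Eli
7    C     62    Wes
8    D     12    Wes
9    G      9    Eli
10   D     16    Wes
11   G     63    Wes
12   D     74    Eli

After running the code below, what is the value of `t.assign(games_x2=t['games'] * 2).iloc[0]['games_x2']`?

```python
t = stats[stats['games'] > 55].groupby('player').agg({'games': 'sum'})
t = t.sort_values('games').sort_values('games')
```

filter rows where games > 55:
   pos  games player
7    C     62    Wes
11   G     63    Wes
12   D     74    Eli
group by player, sum of games:
        games
player       
Eli        74
Wes       125
sort by games:
        games
player       
Eli        74
Wes       125
sort by games:
        games
player       
Eli        74
Wes       125
add column games_x2 = t['games'] * 2:
        games  games_x2
player                 
Eli        74       148
Wes       125       250

148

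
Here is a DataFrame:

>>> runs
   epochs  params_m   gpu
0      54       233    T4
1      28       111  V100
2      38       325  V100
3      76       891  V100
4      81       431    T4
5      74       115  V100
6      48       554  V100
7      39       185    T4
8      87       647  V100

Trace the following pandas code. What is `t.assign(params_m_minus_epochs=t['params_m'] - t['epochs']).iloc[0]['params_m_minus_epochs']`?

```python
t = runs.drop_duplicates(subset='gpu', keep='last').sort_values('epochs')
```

146

drop duplicate gpu (keep=last):
   epochs  params_m   gpu
7      39       185    T4
8      87       647  V100
sort by epochs:
   epochs  params_m   gpu
7      39       185    T4
8      87       647  V100
add column params_m_minus_epochs = t['params_m'] - t['epochs']:
   epochs  params_m   gpu  params_m_minus_epochs
7      39       185    T4                    146
8      87       647  V100                    560
Hence 146.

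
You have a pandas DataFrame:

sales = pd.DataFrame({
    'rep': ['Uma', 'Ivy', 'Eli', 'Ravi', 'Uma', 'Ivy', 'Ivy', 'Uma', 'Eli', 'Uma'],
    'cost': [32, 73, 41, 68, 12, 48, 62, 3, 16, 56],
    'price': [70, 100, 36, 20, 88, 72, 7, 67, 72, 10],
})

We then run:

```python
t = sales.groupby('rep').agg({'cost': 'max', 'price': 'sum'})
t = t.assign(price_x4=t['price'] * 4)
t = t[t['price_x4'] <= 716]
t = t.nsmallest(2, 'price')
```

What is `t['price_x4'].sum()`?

group by rep: max(cost), sum(price):
      cost  price
rep              
Eli     41    108
Ivy     73    179
Ravi    68     20
Uma     56    235
add column price_x4 = t['price'] * 4:
      cost  price  price_x4
rep                        
Eli     41    108       432
Ivy     73    179       716
Ravi    68     20        80
Uma     56    235       940
filter rows where price_x4 <= 716:
      cost  price  price_x4
rep                        
Eli     41    108       432
Ivy     73    179       716
Ravi    68     20        80
take 2 rows with smallest price:
      cost  price  price_x4
rep                        
Ravi    68     20        80
Eli     41    108       432
So sum() = 512.

512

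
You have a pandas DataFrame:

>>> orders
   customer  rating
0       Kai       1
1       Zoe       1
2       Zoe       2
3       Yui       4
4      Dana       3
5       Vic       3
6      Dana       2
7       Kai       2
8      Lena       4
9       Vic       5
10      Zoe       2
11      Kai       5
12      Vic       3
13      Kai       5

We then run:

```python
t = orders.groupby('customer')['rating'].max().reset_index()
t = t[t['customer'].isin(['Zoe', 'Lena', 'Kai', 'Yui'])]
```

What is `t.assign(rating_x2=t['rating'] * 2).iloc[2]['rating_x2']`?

group by customer, max of rating:
customer
Dana    3
Kai     5
Lena    4
Vic     5
Yui     4
Zoe     2
Name: rating, dtype: int64
reset_index():
  customer  rating
0     Dana       3
1      Kai       5
2     Lena       4
3      Vic       5
4      Yui       4
5      Zoe       2
filter rows where customer in ['Zoe', 'Lena', 'Kai', 'Yui']:
  customer  rating
1      Kai       5
2     Lena       4
4      Yui       4
5      Zoe       2
add column rating_x2 = t['rating'] * 2:
  customer  rating  rating_x2
1      Kai       5         10
2     Lena       4          8
4      Yui       4          8
5      Zoe       2          4
Finally, value at position 2, column 'rating_x2' = 8.

8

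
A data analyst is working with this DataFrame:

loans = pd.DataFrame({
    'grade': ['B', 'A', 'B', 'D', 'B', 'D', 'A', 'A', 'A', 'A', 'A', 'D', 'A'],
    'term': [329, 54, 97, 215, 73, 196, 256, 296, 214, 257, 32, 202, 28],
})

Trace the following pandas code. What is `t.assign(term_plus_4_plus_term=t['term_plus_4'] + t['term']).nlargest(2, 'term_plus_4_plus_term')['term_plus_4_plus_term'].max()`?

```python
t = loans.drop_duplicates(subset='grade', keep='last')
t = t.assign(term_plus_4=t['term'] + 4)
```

drop duplicate grade (keep=last):
   grade  term
4      B    73
11     D   202
12     A    28
add column term_plus_4 = t['term'] + 4:
   grade  term  term_plus_4
4      B    73           77
11     D   202          206
12     A    28           32
add column term_plus_4_plus_term = t['term_plus_4'] + t['term']:
   grade  term  term_plus_4  term_plus_4_plus_term
4      B    73           77                    150
11     D   202          206                    408
12     A    28           32                     60
take 2 rows with largest term_plus_4_plus_term:
   grade  term  term_plus_4  term_plus_4_plus_term
11     D   202          206                    408
4      B    73           77                    150

408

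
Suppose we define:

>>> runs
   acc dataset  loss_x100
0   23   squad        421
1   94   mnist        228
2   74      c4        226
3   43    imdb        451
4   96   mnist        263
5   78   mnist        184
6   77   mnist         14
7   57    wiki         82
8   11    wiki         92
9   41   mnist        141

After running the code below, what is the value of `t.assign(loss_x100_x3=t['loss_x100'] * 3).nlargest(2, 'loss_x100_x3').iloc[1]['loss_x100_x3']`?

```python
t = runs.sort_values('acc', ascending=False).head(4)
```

684

sort by acc descending:
   acc dataset  loss_x100
4   96   mnist        263
1   94   mnist        228
5   78   mnist        184
6   77   mnist         14
2   74      c4        226
7   57    wiki         82
3   43    imdb        451
9   41   mnist        141
0   23   squad        421
8   11    wiki         92
take first 4 rows:
   acc dataset  loss_x100
4   96   mnist        263
1   94   mnist        228
5   78   mnist        184
6   77   mnist         14
add column loss_x100_x3 = t['loss_x100'] * 3:
   acc dataset  loss_x100  loss_x100_x3
4   96   mnist        263           789
1   94   mnist        228           684
5   78   mnist        184           552
6   77   mnist         14            42
take 2 rows with largest loss_x100_x3:
   acc dataset  loss_x100  loss_x100_x3
4   96   mnist        263           789
1   94   mnist        228           684
So iloc[1]['loss_x100_x3'] = 684.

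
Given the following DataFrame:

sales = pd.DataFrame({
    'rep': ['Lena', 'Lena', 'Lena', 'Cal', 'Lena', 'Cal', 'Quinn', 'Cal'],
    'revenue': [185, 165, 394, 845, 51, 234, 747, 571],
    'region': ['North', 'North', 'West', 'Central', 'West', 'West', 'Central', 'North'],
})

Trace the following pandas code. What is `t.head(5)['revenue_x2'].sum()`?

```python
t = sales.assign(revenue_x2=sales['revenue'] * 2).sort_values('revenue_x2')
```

2058

add column revenue_x2 = sales['revenue'] * 2:
     rep  revenue   region  revenue_x2
0   Lena      185    North         370
1   Lena      165    North         330
2   Lena      394     West         788
3    Cal      845  Central        1690
4   Lena       51     West         102
5    Cal      234     West         468
6  Quinn      747  Central        1494
7    Cal      571    North        1142
sort by revenue_x2:
     rep  revenue   region  revenue_x2
4   Lena       51     West         102
1   Lena      165    North         330
0   Lena      185    North         370
5    Cal      234     West         468
2   Lena      394     West         788
7    Cal      571    North        1142
6  Quinn      747  Central        1494
3    Cal      845  Central        1690
take first 5 rows:
    rep  revenue region  revenue_x2
4  Lena       51   West         102
1  Lena      165  North         330
0  Lena      185  North         370
5   Cal      234   West         468
2  Lena      394   West         788
sum of column 'revenue_x2' → 2058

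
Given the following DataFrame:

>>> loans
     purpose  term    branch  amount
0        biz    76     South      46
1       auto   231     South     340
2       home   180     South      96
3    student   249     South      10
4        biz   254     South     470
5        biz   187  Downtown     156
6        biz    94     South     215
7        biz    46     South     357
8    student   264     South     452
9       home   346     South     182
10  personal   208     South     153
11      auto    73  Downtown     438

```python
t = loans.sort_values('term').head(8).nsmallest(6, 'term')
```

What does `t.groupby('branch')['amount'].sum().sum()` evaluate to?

sort by term:
     purpose  term    branch  amount
7        biz    46     South     357
11      auto    73  Downtown     438
0        biz    76     South      46
6        biz    94     South     215
2       home   180     South      96
5        biz   187  Downtown     156
10  personal   208     South     153
1       auto   231     South     340
3    student   249     South      10
4        biz   254     South     470
8    student   264     South     452
9       home   346     South     182
take first 8 rows:
     purpose  term    branch  amount
7        biz    46     South     357
11      auto    73  Downtown     438
0        biz    76     South      46
6        biz    94     South     215
2       home   180     South      96
5        biz   187  Downtown     156
10  personal   208     South     153
1       auto   231     South     340
take 6 rows with smallest term:
   purpose  term    branch  amount
7      biz    46     South     357
11    auto    73  Downtown     438
0      biz    76     South      46
6      biz    94     South     215
2     home   180     South      96
5      biz   187  Downtown     156
group by branch, sum of amount:
branch
Downtown    594
South       714
Name: amount, dtype: int64
sum of the resulting series → 1308

1308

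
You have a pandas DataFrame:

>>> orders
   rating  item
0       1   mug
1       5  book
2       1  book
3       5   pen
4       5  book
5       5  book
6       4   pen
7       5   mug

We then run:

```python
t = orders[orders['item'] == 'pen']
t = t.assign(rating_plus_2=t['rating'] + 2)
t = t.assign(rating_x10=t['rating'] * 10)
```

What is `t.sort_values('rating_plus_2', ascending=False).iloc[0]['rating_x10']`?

50

filter rows where item == 'pen':
   rating item
3       5  pen
6       4  pen
add column rating_plus_2 = t['rating'] + 2:
   rating item  rating_plus_2
3       5  pen              7
6       4  pen              6
add column rating_x10 = t['rating'] * 10:
   rating item  rating_plus_2  rating_x10
3       5  pen              7          50
6       4  pen              6          40
sort by rating_plus_2 descending:
   rating item  rating_plus_2  rating_x10
3       5  pen              7          50
6       4  pen              6          40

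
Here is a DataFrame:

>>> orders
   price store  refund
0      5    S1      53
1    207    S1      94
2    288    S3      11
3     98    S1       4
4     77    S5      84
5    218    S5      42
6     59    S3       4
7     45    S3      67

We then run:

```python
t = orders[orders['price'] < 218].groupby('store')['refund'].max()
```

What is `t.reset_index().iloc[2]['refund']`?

84

filter rows where price < 218:
   price store  refund
0      5    S1      53
1    207    S1      94
3     98    S1       4
4     77    S5      84
6     59    S3       4
7     45    S3      67
group by store, max of refund:
store
S1    94
S3    67
S5    84
Name: refund, dtype: int64
reset_index():
  store  refund
0    S1      94
1    S3      67
2    S5      84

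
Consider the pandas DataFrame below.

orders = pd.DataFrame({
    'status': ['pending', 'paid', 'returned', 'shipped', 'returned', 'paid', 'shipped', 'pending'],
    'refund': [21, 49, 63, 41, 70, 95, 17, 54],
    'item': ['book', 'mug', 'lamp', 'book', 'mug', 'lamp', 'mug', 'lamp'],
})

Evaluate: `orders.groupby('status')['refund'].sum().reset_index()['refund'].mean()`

102.5

group by status, sum of refund:
status
paid        144
pending      75
returned    133
shipped      58
Name: refund, dtype: int64
reset_index():
     status  refund
0      paid     144
1   pending      75
2  returned     133
3   shipped      58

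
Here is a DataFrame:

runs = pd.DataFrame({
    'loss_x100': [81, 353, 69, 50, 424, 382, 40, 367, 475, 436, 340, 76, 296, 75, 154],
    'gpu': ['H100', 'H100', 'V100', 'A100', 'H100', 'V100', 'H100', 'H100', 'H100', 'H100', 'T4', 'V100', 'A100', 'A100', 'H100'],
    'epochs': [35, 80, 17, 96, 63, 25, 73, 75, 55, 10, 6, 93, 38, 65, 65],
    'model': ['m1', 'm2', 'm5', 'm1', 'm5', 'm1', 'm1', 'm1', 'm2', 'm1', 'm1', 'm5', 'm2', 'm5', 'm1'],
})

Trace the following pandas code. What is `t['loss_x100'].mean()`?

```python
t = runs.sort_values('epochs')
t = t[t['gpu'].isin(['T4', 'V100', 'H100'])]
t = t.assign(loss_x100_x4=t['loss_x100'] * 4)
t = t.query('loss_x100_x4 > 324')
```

sort by epochs:
    loss_x100   gpu  epochs model
10        340    T4       6    m1
9         436  H100      10    m1
2          69  V100      17    m5
5         382  V100      25    m1
0          81  H100      35    m1
12        296  A100      38    m2
8         475  H100      55    m2
4         424  H100      63    m5
13         75  A100      65    m5
14        154  H100      65    m1
6          40  H100      73    m1
7         367  H100      75    m1
1         353  H100      80    m2
11         76  V100      93    m5
3          50  A100      96    m1
filter rows where gpu in ['T4', 'V100', 'H100']:
    loss_x100   gpu  epochs model
10        340    T4       6    m1
9         436  H100      10    m1
2          69  V100      17    m5
5         382  V100      25    m1
0          81  H100      35    m1
8         475  H100      55    m2
4         424  H100      63    m5
14        154  H100      65    m1
6          40  H100      73    m1
7         367  H100      75    m1
1         353  H100      80    m2
11         76  V100      93    m5
add column loss_x100_x4 = t['loss_x100'] * 4:
    loss_x100   gpu  epochs model  loss_x100_x4
10        340    T4       6    m1          1360
9         436  H100      10    m1          1744
2          69  V100      17    m5           276
5         382  V100      25    m1          1528
0          81  H100      35    m1           324
8         475  H100      55    m2          1900
4         424  H100      63    m5          1696
14        154  H100      65    m1           616
6          40  H100      73    m1           160
7         367  H100      75    m1          1468
1         353  H100      80    m2          1412
11         76  V100      93    m5           304
filter rows where loss_x100_x4 > 324:
    loss_x100   gpu  epochs model  loss_x100_x4
10        340    T4       6    m1          1360
9         436  H100      10    m1          1744
5         382  V100      25    m1          1528
8         475  H100      55    m2          1900
4         424  H100      63    m5          1696
14        154  H100      65    m1           616
7         367  H100      75    m1          1468
1         353  H100      80    m2          1412
So mean() = 366.375.

366.375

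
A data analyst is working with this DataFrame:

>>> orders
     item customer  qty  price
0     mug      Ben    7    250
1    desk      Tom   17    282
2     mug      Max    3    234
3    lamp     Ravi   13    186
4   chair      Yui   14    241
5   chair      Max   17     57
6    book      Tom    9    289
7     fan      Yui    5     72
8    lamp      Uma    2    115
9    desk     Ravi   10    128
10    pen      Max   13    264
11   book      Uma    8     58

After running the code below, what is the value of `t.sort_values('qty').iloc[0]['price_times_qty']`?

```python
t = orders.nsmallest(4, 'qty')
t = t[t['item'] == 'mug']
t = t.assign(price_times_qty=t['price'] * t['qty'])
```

take 4 rows with smallest qty:
   item customer  qty  price
8  lamp      Uma    2    115
2   mug      Max    3    234
7   fan      Yui    5     72
0   mug      Ben    7    250
filter rows where item == 'mug':
  item customer  qty  price
2  mug      Max    3    234
0  mug      Ben    7    250
add column price_times_qty = t['price'] * t['qty']:
  item customer  qty  price  price_times_qty
2  mug      Max    3    234              702
0  mug      Ben    7    250             1750
sort by qty:
  item customer  qty  price  price_times_qty
2  mug      Max    3    234              702
0  mug      Ben    7    250             1750
value at position 0, column 'price_times_qty' → 702

702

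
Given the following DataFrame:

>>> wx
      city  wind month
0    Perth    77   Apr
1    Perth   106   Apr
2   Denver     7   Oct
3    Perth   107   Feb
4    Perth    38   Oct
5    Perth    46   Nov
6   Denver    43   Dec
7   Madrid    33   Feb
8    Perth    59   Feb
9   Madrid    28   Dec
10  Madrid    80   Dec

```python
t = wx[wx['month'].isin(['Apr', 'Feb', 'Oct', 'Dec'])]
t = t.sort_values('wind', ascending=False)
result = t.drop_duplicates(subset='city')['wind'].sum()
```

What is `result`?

230

filter rows where month in ['Apr', 'Feb', 'Oct', 'Dec']:
      city  wind month
0    Perth    77   Apr
1    Perth   106   Apr
2   Denver     7   Oct
3    Perth   107   Feb
4    Perth    38   Oct
6   Denver    43   Dec
7   Madrid    33   Feb
8    Perth    59   Feb
9   Madrid    28   Dec
10  Madrid    80   Dec
sort by wind descending:
      city  wind month
3    Perth   107   Feb
1    Perth   106   Apr
10  Madrid    80   Dec
0    Perth    77   Apr
8    Perth    59   Feb
6   Denver    43   Dec
4    Perth    38   Oct
7   Madrid    33   Feb
9   Madrid    28   Dec
2   Denver     7   Oct
drop duplicate city (keep=first):
      city  wind month
3    Perth   107   Feb
10  Madrid    80   Dec
6   Denver    43   Dec
So sum() = 230.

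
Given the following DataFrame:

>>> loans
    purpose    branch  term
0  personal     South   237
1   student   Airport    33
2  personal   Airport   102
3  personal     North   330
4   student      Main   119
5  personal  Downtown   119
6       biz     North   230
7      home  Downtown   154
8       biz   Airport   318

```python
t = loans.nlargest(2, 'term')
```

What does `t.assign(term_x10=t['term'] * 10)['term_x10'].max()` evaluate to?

3300

take 2 rows with largest term:
    purpose   branch  term
3  personal    North   330
8       biz  Airport   318
add column term_x10 = t['term'] * 10:
    purpose   branch  term  term_x10
3  personal    North   330      3300
8       biz  Airport   318      3180
Hence 3300.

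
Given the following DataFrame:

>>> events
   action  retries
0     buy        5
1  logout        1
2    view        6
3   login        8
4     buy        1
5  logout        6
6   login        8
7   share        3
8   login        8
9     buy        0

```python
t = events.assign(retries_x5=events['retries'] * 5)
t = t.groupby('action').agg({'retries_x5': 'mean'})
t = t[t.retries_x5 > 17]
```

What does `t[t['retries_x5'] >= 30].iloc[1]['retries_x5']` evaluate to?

add column retries_x5 = events['retries'] * 5:
   action  retries  retries_x5
0     buy        5          25
1  logout        1           5
2    view        6          30
3   login        8          40
4     buy        1           5
5  logout        6          30
6   login        8          40
7   share        3          15
8   login        8          40
9     buy        0           0
group by action, mean of retries_x5:
        retries_x5
action            
buy           10.0
login         40.0
logout        17.5
share         15.0
view          30.0
filter rows where retries_x5 > 17:
        retries_x5
action            
login         40.0
logout        17.5
view          30.0
filter rows where retries_x5 >= 30:
        retries_x5
action            
login         40.0
view          30.0
Hence 30.0.

30.0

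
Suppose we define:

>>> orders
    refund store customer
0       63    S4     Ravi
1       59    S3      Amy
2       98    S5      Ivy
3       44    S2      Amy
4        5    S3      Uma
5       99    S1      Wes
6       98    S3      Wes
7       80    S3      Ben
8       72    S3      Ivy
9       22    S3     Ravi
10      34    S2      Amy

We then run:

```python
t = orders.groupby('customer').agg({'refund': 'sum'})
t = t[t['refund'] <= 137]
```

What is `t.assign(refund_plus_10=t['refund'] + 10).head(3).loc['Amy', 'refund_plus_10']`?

147

group by customer, sum of refund:
          refund
customer        
Amy          137
Ben           80
Ivy          170
Ravi          85
Uma            5
Wes          197
filter rows where refund <= 137:
          refund
customer        
Amy          137
Ben           80
Ravi          85
Uma            5
add column refund_plus_10 = t['refund'] + 10:
          refund  refund_plus_10
customer                        
Amy          137             147
Ben           80              90
Ravi          85              95
Uma            5              15
take first 3 rows:
          refund  refund_plus_10
customer                        
Amy          137             147
Ben           80              90
Ravi          85              95
So loc['Amy', 'refund_plus_10'] = 147.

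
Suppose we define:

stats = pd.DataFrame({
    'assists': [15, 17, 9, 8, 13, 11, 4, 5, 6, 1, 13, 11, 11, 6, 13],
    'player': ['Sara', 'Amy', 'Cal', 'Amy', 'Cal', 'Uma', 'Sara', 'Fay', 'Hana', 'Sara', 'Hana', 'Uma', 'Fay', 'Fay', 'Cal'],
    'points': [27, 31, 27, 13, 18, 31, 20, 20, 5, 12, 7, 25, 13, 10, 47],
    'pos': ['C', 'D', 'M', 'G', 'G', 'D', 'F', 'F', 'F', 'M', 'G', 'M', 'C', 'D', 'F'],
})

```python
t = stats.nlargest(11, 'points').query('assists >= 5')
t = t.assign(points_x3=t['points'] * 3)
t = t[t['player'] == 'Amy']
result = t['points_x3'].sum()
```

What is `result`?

132

take 11 rows with largest points:
    assists player  points pos
14       13    Cal      47   F
1        17    Amy      31   D
5        11    Uma      31   D
0        15   Sara      27   C
2         9    Cal      27   M
11       11    Uma      25   M
6         4   Sara      20   F
7         5    Fay      20   F
4        13    Cal      18   G
3         8    Amy      13   G
12       11    Fay      13   C
filter rows where assists >= 5:
    assists player  points pos
14       13    Cal      47   F
1        17    Amy      31   D
5        11    Uma      31   D
0        15   Sara      27   C
2         9    Cal      27   M
11       11    Uma      25   M
7         5    Fay      20   F
4        13    Cal      18   G
3         8    Amy      13   G
12       11    Fay      13   C
add column points_x3 = t['points'] * 3:
    assists player  points pos  points_x3
14       13    Cal      47   F        141
1        17    Amy      31   D         93
5        11    Uma      31   D         93
0        15   Sara      27   C         81
2         9    Cal      27   M         81
11       11    Uma      25   M         75
7         5    Fay      20   F         60
4        13    Cal      18   G         54
3         8    Amy      13   G         39
12       11    Fay      13   C         39
filter rows where player == 'Amy':
   assists player  points pos  points_x3
1       17    Amy      31   D         93
3        8    Amy      13   G         39
Reading off the sum of column 'points_x3', we get 132.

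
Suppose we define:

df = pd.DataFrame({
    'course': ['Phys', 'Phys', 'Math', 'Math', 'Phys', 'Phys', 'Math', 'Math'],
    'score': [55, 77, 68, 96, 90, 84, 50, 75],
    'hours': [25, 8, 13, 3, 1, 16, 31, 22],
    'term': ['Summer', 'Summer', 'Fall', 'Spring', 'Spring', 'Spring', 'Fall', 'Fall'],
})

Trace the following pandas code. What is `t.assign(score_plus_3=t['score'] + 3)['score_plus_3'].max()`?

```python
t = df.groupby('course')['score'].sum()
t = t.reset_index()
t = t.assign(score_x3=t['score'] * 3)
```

group by course, sum of score:
course
Math    289
Phys    306
Name: score, dtype: int64
reset_index():
  course  score
0   Math    289
1   Phys    306
add column score_x3 = t['score'] * 3:
  course  score  score_x3
0   Math    289       867
1   Phys    306       918
add column score_plus_3 = t['score'] + 3:
  course  score  score_x3  score_plus_3
0   Math    289       867           292
1   Phys    306       918           309
Finally, max of column 'score_plus_3' = 309.

309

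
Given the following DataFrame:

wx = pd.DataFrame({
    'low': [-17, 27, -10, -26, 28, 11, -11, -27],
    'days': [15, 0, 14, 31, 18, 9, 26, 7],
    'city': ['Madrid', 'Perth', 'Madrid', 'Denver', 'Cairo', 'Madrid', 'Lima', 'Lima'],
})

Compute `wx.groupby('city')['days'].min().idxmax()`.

Denver

group by city, min of days:
city
Cairo     18
Denver    31
Lima       7
Madrid     9
Perth      0
Name: days, dtype: int64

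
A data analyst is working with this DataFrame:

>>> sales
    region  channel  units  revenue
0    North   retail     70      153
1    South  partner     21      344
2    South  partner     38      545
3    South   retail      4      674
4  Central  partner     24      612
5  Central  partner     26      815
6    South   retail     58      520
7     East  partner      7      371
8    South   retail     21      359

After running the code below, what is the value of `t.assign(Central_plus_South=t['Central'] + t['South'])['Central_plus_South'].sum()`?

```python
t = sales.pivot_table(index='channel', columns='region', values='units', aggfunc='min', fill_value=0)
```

pivot: rows=channel, cols=region, min(units):
region   Central  East  North  South
channel                             
partner       24     7      0     21
retail         0     0     70      4
add column Central_plus_South = t['Central'] + t['South']:
region   Central  East  North  South  Central_plus_South
channel                                                 
partner       24     7      0     21                  45
retail         0     0     70      4                   4

49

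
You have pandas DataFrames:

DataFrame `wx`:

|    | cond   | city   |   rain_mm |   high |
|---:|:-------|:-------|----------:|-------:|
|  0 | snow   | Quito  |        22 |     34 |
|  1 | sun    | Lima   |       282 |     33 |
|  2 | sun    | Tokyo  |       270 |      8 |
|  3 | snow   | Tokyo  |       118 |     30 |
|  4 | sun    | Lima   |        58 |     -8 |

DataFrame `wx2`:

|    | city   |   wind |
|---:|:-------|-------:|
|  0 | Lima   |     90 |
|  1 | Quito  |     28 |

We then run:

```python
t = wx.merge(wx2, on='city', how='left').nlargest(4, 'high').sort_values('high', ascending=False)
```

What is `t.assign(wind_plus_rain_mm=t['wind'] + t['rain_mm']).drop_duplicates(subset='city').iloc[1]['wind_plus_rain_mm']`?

merge on 'city' (how='left') → 5 rows:
   cond   city  rain_mm  high  wind
0  snow  Quito       22    34  28.0
1   sun   Lima      282    33  90.0
2   sun  Tokyo      270     8   NaN
3  snow  Tokyo      118    30   NaN
4   sun   Lima       58    -8  90.0
take 4 rows with largest high:
   cond   city  rain_mm  high  wind
0  snow  Quito       22    34  28.0
1   sun   Lima      282    33  90.0
3  snow  Tokyo      118    30   NaN
2   sun  Tokyo      270     8   NaN
sort by high descending:
   cond   city  rain_mm  high  wind
0  snow  Quito       22    34  28.0
1   sun   Lima      282    33  90.0
3  snow  Tokyo      118    30   NaN
2   sun  Tokyo      270     8   NaN
add column wind_plus_rain_mm = t['wind'] + t['rain_mm']:
   cond   city  rain_mm  high  wind  wind_plus_rain_mm
0  snow  Quito       22    34  28.0               50.0
1   sun   Lima      282    33  90.0              372.0
3  snow  Tokyo      118    30   NaN                NaN
2   sun  Tokyo      270     8   NaN                NaN
drop duplicate city (keep=first):
   cond   city  rain_mm  high  wind  wind_plus_rain_mm
0  snow  Quito       22    34  28.0               50.0
1   sun   Lima      282    33  90.0              372.0
3  snow  Tokyo      118    30   NaN                NaN
value at position 1, column 'wind_plus_rain_mm' → 372.0

372.0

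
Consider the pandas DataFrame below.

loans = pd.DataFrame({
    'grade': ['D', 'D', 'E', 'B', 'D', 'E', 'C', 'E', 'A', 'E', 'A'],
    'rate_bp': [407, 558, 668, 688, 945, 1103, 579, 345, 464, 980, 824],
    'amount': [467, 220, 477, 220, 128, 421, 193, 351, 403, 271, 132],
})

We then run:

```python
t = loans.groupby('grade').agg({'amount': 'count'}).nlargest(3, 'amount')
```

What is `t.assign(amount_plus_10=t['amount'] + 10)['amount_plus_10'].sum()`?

group by grade, count of amount:
       amount
grade        
A           2
B           1
C           1
D           3
E           4
take 3 rows with largest amount:
       amount
grade        
E           4
D           3
A           2
add column amount_plus_10 = t['amount'] + 10:
       amount  amount_plus_10
grade                        
E           4              14
D           3              13
A           2              12
So sum() = 39.

39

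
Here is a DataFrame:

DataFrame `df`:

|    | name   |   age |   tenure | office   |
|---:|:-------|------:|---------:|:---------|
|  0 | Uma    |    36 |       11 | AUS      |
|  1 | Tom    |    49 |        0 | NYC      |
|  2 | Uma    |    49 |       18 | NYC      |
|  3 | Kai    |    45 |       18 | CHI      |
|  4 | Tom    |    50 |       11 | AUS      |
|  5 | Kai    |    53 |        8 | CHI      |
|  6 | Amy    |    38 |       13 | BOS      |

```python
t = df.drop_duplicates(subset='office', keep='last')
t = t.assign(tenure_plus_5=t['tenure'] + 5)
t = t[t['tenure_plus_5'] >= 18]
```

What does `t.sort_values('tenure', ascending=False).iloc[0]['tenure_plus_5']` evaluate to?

23

drop duplicate office (keep=last):
  name  age  tenure office
2  Uma   49      18    NYC
4  Tom   50      11    AUS
5  Kai   53       8    CHI
6  Amy   38      13    BOS
add column tenure_plus_5 = t['tenure'] + 5:
  name  age  tenure office  tenure_plus_5
2  Uma   49      18    NYC             23
4  Tom   50      11    AUS             16
5  Kai   53       8    CHI             13
6  Amy   38      13    BOS             18
filter rows where tenure_plus_5 >= 18:
  name  age  tenure office  tenure_plus_5
2  Uma   49      18    NYC             23
6  Amy   38      13    BOS             18
sort by tenure descending:
  name  age  tenure office  tenure_plus_5
2  Uma   49      18    NYC             23
6  Amy   38      13    BOS             18
So iloc[0]['tenure_plus_5'] = 23.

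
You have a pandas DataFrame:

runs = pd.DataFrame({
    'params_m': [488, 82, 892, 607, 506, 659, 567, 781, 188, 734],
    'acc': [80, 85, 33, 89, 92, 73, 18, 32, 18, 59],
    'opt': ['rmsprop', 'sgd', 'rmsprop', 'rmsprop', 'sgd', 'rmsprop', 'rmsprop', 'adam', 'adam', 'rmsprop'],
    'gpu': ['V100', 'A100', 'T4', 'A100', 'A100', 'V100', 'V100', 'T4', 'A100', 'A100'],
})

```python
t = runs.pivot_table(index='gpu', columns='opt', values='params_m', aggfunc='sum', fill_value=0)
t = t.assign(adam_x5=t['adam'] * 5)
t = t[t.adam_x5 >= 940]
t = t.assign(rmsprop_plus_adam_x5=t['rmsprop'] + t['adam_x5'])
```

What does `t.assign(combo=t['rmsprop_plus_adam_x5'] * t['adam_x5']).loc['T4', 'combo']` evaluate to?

pivot: rows=gpu, cols=opt, sum(params_m):
opt   adam  rmsprop  sgd
gpu                     
A100   188     1341  588
T4     781      892    0
V100     0     1714    0
add column adam_x5 = t['adam'] * 5:
opt   adam  rmsprop  sgd  adam_x5
gpu                              
A100   188     1341  588      940
T4     781      892    0     3905
V100     0     1714    0        0
filter rows where adam_x5 >= 940:
opt   adam  rmsprop  sgd  adam_x5
gpu                              
A100   188     1341  588      940
T4     781      892    0     3905
add column rmsprop_plus_adam_x5 = t['rmsprop'] + t['adam_x5']:
opt   adam  rmsprop  sgd  adam_x5  rmsprop_plus_adam_x5
gpu                                                    
A100   188     1341  588      940                  2281
T4     781      892    0     3905                  4797
add column combo = t['rmsprop_plus_adam_x5'] * t['adam_x5']:
opt   adam  rmsprop  sgd  adam_x5  rmsprop_plus_adam_x5     combo
gpu                                                              
A100   188     1341  588      940                  2281   2144140
T4     781      892    0     3905                  4797  18732285

18732285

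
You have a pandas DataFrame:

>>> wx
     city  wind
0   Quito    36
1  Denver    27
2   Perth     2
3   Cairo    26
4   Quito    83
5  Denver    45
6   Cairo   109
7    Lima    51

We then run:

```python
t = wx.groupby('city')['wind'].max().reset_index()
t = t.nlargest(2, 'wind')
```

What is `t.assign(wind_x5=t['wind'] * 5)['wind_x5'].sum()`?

group by city, max of wind:
city
Cairo     109
Denver     45
Lima       51
Perth       2
Quito      83
Name: wind, dtype: int64
reset_index():
     city  wind
0   Cairo   109
1  Denver    45
2    Lima    51
3   Perth     2
4   Quito    83
take 2 rows with largest wind:
    city  wind
0  Cairo   109
4  Quito    83
add column wind_x5 = t['wind'] * 5:
    city  wind  wind_x5
0  Cairo   109      545
4  Quito    83      415
Taking the sum of column 'wind_x5' gives 960.

960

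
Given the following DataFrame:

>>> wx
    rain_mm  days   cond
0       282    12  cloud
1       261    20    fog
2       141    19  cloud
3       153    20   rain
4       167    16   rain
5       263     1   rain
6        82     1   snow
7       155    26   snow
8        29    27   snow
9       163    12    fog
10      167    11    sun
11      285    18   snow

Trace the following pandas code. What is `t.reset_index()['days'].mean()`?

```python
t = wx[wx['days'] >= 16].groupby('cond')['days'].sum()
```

36.5

filter rows where days >= 16:
    rain_mm  days   cond
1       261    20    fog
2       141    19  cloud
3       153    20   rain
4       167    16   rain
7       155    26   snow
8        29    27   snow
11      285    18   snow
group by cond, sum of days:
cond
cloud    19
fog      20
rain     36
snow     71
Name: days, dtype: int64
reset_index():
    cond  days
0  cloud    19
1    fog    20
2   rain    36
3   snow    71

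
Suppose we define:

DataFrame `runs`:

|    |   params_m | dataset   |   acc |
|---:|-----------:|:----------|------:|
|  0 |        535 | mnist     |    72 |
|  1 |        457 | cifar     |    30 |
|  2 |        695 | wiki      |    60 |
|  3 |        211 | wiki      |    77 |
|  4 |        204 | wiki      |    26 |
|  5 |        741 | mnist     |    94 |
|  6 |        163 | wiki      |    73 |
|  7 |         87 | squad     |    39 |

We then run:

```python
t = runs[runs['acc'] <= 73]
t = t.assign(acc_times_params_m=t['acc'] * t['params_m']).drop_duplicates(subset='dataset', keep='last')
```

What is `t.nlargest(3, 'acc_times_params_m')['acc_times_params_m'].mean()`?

filter rows where acc <= 73:
   params_m dataset  acc
0       535   mnist   72
1       457   cifar   30
2       695    wiki   60
4       204    wiki   26
6       163    wiki   73
7        87   squad   39
add column acc_times_params_m = t['acc'] * t['params_m']:
   params_m dataset  acc  acc_times_params_m
0       535   mnist   72               38520
1       457   cifar   30               13710
2       695    wiki   60               41700
4       204    wiki   26                5304
6       163    wiki   73               11899
7        87   squad   39                3393
drop duplicate dataset (keep=last):
   params_m dataset  acc  acc_times_params_m
0       535   mnist   72               38520
1       457   cifar   30               13710
6       163    wiki   73               11899
7        87   squad   39                3393
take 3 rows with largest acc_times_params_m:
   params_m dataset  acc  acc_times_params_m
0       535   mnist   72               38520
1       457   cifar   30               13710
6       163    wiki   73               11899
Taking the mean of column 'acc_times_params_m' gives 21376.3333333.

21376.3333333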